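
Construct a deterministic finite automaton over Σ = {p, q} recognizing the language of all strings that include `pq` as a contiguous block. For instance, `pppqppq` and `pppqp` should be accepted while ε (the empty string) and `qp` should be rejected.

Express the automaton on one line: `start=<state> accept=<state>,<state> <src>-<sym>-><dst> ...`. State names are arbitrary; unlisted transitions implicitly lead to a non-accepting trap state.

start=s0 accept=s2 s0-p->s1 s0-q->s0 s1-p->s1 s1-q->s2 s2-p->s2 s2-q->s2

Track how much of `pq` has been matched so far: state s0 is no progress, s2 is the absorbing accept state reached once `pq` has occurred. Intermediate states record partial matches; on a mismatch, fall back to the longest reusable overlap.
        p   q  
>  s0   s1  s0 
   s1   s1  s2 
 * s2   s2  s2 
(> = start, * = accepting)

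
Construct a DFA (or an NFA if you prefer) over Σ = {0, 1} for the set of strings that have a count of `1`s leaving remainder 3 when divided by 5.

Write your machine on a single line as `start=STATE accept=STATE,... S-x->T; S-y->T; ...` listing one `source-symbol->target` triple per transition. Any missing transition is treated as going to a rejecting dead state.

Keep the running count of `1`s modulo 5: each `1` advances along the cycle A → B → C → D → E → A while other symbols loop. Accept at D.
5 states suffice.
       0  1 
>  A   A  B 
   B   B  C 
   C   C  D 
 * D   D  E 
   E   E  A 
(> = start, * = accepting)

start=A; accept=D; A-0->A; A-1->B; B-0->B; B-1->C; C-0->C; C-1->D; D-0->D; D-1->E; E-0->E; E-1->A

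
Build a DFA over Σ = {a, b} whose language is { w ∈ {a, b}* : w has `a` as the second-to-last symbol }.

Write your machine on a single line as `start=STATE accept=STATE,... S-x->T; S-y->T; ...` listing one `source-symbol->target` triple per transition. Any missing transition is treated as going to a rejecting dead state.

start=q0; accept=q3,q4; q0-a->q1; q0-b->q2; q1-a->q3; q1-b->q4; q2-a->q5; q2-b->q6; q3-a->q3; q3-b->q4; q4-a->q5; q4-b->q6; q5-a->q3; q5-b->q4; q6-a->q5; q6-b->q6

A DFA must remember the last 2 symbols (since which symbol is second-to-last isn't known until the input ends). Use one state per possible window of the last ≤2 symbols; accept from those whose window starts with `a`.
A 7-state machine:
        a   b  
>  q0   q1  q2 
   q1   q3  q4 
   q2   q5  q6 
 * q3   q3  q4 
 * q4   q5  q6 
   q5   q3  q4 
   q6   q5  q6 
(> = start, * = accepting)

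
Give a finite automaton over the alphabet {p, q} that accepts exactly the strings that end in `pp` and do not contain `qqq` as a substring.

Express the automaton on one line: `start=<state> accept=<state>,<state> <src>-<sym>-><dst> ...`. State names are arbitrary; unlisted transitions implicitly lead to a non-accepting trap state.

start=s0 accept=s3 s0-p->s1 s0-q->s2 s1-p->s3 s1-q->s2 s2-p->s1 s2-q->s4 s3-p->s3 s3-q->s2 s4-p->s1 s4-q->s5 s5-p->s6 s5-q->s5 s6-p->s7 s6-q->s5 s7-p->s7 s7-q->s5

Build one automaton per condition and run them in lockstep. The first has 3 states tracking how much of the suffix `pp` has currently been matched; the second has 4 states tracking partial matches of the forbidden pattern `qqq`. A product state is a pair (one from each), accepting exactly when both do.
        p   q  
>  s0   s1  s2 
   s1   s3  s2 
   s2   s1  s4 
 * s3   s3  s2 
   s4   s1  s5 
   s5   s6  s5 
   s6   s7  s5 
   s7   s7  s5 
(> = start, * = accepting)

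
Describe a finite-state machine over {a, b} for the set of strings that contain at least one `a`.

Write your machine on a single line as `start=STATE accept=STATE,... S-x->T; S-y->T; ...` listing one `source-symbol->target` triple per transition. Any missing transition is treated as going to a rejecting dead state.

start=S0; accept=S1,S2; S0-a->S1; S0-b->S0; S1-a->S2; S1-b->S1; S2-a->S2; S2-b->S2

Only the number of `a`s matters, and only up to 2. Make a chain S0 → S1 → S2 advanced by each `a` (with S2 absorbing); every other symbol self-loops. The accepting set is {S1, S2}.
        a   b  
>  S0   S1  S0 
 * S1   S2  S1 
 * S2   S2  S2 
(> = start, * = accepting)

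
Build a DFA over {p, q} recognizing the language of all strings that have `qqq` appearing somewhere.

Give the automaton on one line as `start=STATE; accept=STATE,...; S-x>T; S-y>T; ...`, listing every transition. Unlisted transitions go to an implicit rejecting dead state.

States S0..S2 record the length of the longest prefix of `qqq` that matches the current input suffix. Reaching S3 means `qqq` has been seen, and we stay there forever. Accept from S3.
        p   q  
>  S0   S0  S1 
   S1   S0  S2 
   S2   S0  S3 
 * S3   S3  S3 
(> = start, * = accepting)

start=S0; accept=S3; S0-p>S0; S0-q>S1; S1-p>S0; S1-q>S2; S2-p>S0; S2-q>S3; S3-p>S3; S3-q>S3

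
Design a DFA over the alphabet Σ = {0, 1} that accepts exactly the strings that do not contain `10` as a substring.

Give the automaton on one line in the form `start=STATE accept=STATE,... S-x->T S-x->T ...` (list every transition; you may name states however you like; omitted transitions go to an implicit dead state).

This is the complement of 'contains `10`'. Use the same substring-matching states — S0 through S2 holding how much of `10` has just been matched — but flip the accepting set: everything except the trap S2 accepts.
With 3 states:
        0   1  
>* S0   S0  S1 
 * S1   S2  S1 
   S2   S2  S2 
(> = start, * = accepting)

start=S0 accept=S0,S1 S0-0->S0 S0-1->S1 S1-0->S2 S1-1->S1 S2-0->S2 S2-1->S2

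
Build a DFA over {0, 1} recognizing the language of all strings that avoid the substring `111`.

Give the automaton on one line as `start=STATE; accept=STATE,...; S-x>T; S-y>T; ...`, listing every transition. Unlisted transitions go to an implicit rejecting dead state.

start=s0; accept=s0,s1,s2; s0-0>s0; s0-1>s1; s1-0>s0; s1-1>s2; s2-0>s0; s2-1>s3; s3-0>s3; s3-1>s3

Track partial matches of the forbidden pattern `111`. State s3 is a dead state reached once `111` has occurred; every other state accepts. s0 means no part of `111` is currently matched.
With 4 states:
        0   1  
>* s0   s0  s1 
 * s1   s0  s2 
 * s2   s0  s3 
   s3   s3  s3 
(> = start, * = accepting)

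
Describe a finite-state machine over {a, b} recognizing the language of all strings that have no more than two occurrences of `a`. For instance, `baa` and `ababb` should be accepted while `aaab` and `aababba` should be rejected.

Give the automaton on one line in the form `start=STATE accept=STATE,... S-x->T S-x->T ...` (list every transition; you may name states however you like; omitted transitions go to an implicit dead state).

start=q0 accept=q0,q1,q2 q0-a->q1 q0-b->q0 q1-a->q2 q1-b->q1 q2-a->q3 q2-b->q2 q3-a->q3 q3-b->q3

Only the number of `a`s matters, and only up to 3. Make a chain q0 → q1 → q2 → q3 advanced by each `a` (with q3 absorbing); every other symbol self-loops. The accepting set is {q0, q1, q2}.
        a   b  
>* q0   q1  q0 
 * q1   q2  q1 
 * q2   q3  q2 
   q3   q3  q3 
(> = start, * = accepting)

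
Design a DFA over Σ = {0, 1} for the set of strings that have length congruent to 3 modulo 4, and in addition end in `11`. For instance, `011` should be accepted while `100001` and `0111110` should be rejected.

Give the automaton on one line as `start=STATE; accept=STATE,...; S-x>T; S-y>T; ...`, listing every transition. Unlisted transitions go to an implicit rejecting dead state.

Handle the two conditions separately and then intersect. The first has 4 states tracking the input length modulo 4; the second has 3 states tracking how much of the suffix `11` has currently been matched. A product state is a pair (one from each), accepting exactly when both do.
A 12-state machine:
          0    1  
>  S0     S1   S2 
   S1     S3   S4 
   S2     S3   S5 
   S3     S6   S7 
   S4     S6   S8 
   S5     S6   S8 
   S6     S0   S9 
   S7     S0  S10 
 * S8     S0  S10 
   S9     S1  S11 
   S10    S1  S11 
   S11    S3   S5 
(> = start, * = accepting)

start=S0; accept=S8; S0-0>S1; S0-1>S2; S1-0>S3; S1-1>S4; S2-0>S3; S2-1>S5; S3-0>S6; S3-1>S7; S4-0>S6; S4-1>S8; S5-0>S6; S5-1>S8; S6-0>S0; S6-1>S9; S7-0>S0; S7-1>S10; S8-0>S0; S8-1>S10; S9-0>S1; S9-1>S11; S10-0>S1; S10-1>S11; S11-0>S3; S11-1>S5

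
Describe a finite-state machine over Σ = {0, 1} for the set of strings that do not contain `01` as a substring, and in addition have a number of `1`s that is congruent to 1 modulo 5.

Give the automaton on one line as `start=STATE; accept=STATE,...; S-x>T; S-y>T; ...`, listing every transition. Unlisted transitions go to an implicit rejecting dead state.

start=S0; accept=S2,S3; S0-0>S1; S0-1>S2; S1-0>S1; S1-1>S1; S2-0>S3; S2-1>S4; S3-0>S3; S3-1>S1; S4-0>S1; S4-1>S5; S5-0>S1; S5-1>S6; S6-0>S1; S6-1>S0

Build one automaton per condition and run them in lockstep. The first has 3 states tracking partial matches of the forbidden pattern `01`; the second has 5 states tracking the count of `1`s modulo 5. A product state is a pair (one from each), accepting exactly when both do. After merging equivalent states the machine shrinks.
A 7-state machine:
        0   1  
>  S0   S1  S2 
   S1   S1  S1 
 * S2   S3  S4 
 * S3   S3  S1 
   S4   S1  S5 
   S5   S1  S6 
   S6   S1  S0 
(> = start, * = accepting)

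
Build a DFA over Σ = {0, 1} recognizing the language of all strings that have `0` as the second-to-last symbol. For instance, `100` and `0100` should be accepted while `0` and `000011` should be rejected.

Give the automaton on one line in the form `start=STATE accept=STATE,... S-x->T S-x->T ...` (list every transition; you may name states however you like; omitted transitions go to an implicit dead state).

A DFA must remember the last 2 symbols (since which symbol is second-to-last isn't known until the input ends). Use one state per possible window of the last ≤2 symbols; accept from those whose window starts with `0`.
A 7-state machine:
        0   1  
>  q0   q1  q2 
   q1   q3  q4 
   q2   q5  q6 
 * q3   q3  q4 
 * q4   q5  q6 
   q5   q3  q4 
   q6   q5  q6 
(> = start, * = accepting)

start=q0 accept=q3,q4 q0-0->q1 q0-1->q2 q1-0->q3 q1-1->q4 q2-0->q5 q2-1->q6 q3-0->q3 q3-1->q4 q4-0->q5 q4-1->q6 q5-0->q3 q5-1->q4 q6-0->q5 q6-1->q6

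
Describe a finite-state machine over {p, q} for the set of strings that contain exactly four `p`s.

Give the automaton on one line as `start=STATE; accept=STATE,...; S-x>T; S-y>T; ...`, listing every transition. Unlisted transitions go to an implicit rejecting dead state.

start=S0; accept=S4; S0-p>S1; S0-q>S0; S1-p>S2; S1-q>S1; S2-p>S3; S2-q>S2; S3-p>S4; S3-q>S3; S4-p>S5; S4-q>S4; S5-p>S5; S5-q>S5

Only the number of `p`s matters, and only up to 5. Make a chain S0 → S1 → S2 → S3 → S4 → S5 advanced by each `p` (with S5 absorbing); every other symbol self-loops. The accepting set is {S4}.
With 6 states:
        p   q  
>  S0   S1  S0 
   S1   S2  S1 
   S2   S3  S2 
   S3   S4  S3 
 * S4   S5  S4 
   S5   S5  S5 
(> = start, * = accepting)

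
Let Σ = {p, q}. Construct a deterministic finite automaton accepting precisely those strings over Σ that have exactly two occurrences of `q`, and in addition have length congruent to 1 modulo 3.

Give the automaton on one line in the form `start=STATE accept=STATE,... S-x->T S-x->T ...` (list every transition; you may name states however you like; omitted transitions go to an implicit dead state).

Build one automaton per condition and run them in lockstep. One (4 states) tracks the count of `q`s, saturating at 3; the other (3 states) tracks the input length modulo 3. Each combined state is a pair, one component from each; accept when both components accept.
With 12 states:
       p  q 
>  A   B  C 
   B   D  E 
   C   E  F 
   D   A  G 
   E   G  H 
   F   H  I 
   G   C  J 
   H   J  K 
   I   K  K 
 * J   F  L 
   K   L  L 
   L   I  I 
(> = start, * = accepting)

start=A accept=J A-p->B A-q->C B-p->D B-q->E C-p->E C-q->F D-p->A D-q->G E-p->G E-q->H F-p->H F-q->I G-p->C G-q->J H-p->J H-q->K I-p->K I-q->K J-p->F J-q->L K-p->L K-q->L L-p->I L-q->I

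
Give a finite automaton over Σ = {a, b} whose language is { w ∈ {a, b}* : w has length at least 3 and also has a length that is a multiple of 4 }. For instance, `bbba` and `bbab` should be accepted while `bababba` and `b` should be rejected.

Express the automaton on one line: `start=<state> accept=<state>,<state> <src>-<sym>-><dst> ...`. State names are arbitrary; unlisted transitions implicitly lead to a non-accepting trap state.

start=q0 accept=q4 q0-a->q1 q0-b->q1 q1-a->q2 q1-b->q2 q2-a->q3 q2-b->q3 q3-a->q4 q3-b->q4 q4-a->q1 q4-b->q1

Build one automaton per condition and run them in lockstep. One (5 states) tracks the input length, saturating at 4; the other (4 states) tracks the input length modulo 4. Each combined state is a pair, one component from each; accept when both components accept. Minimizing collapses redundant product states.
5 states suffice.
        a   b  
>  q0   q1  q1 
   q1   q2  q2 
   q2   q3  q3 
   q3   q4  q4 
 * q4   q1  q1 
(> = start, * = accepting)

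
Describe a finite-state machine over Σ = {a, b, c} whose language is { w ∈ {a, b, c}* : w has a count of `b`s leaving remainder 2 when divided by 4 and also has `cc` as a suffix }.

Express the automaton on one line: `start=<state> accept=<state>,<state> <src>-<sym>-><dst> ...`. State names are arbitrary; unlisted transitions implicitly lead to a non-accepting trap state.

Build one automaton per condition and run them in lockstep. One (4 states) tracks the count of `b`s modulo 4; the other (3 states) tracks how much of the suffix `cc` has currently been matched. Each combined state is a pair, one component from each; accept when both components accept.
A 12-state machine:
          a    b    c  
>  s0     s0   s1   s2 
   s1     s1   s3   s4 
   s2     s0   s1   s5 
   s3     s3   s6   s7 
   s4     s1   s3   s8 
   s5     s0   s1   s5 
   s6     s6   s0   s9 
   s7     s3   s6  s10 
   s8     s1   s3   s8 
   s9     s6   s0  s11 
 * s10    s3   s6  s10 
   s11    s6   s0  s11 
(> = start, * = accepting)

start=s0 accept=s10 s0-a->s0 s0-b->s1 s0-c->s2 s1-a->s1 s1-b->s3 s1-c->s4 s2-a->s0 s2-b->s1 s2-c->s5 s3-a->s3 s3-b->s6 s3-c->s7 s4-a->s1 s4-b->s3 s4-c->s8 s5-a->s0 s5-b->s1 s5-c->s5 s6-a->s6 s6-b->s0 s6-c->s9 s7-a->s3 s7-b->s6 s7-c->s10 s8-a->s1 s8-b->s3 s8-c->s8 s9-a->s6 s9-b->s0 s9-c->s11 s10-a->s3 s10-b->s6 s10-c->s10 s11-a->s6 s11-b->s0 s11-c->s11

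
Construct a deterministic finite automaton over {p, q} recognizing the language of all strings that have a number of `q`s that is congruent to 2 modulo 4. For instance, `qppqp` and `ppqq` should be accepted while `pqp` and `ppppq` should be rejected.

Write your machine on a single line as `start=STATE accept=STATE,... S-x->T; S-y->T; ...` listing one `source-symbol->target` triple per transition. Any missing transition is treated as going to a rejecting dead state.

The only thing that matters is how many `q`s have appeared, reduced mod 4. Use one state per residue: S0 for 0, …, S3 for 3. Reading `q` moves to the next residue; anything else stays put. S2 is accepting.
With 4 states:
        p   q  
>  S0   S0  S1 
   S1   S1  S2 
 * S2   S2  S3 
   S3   S3  S0 
(> = start, * = accepting)

start=S0; accept=S2; S0-p->S0; S0-q->S1; S1-p->S1; S1-q->S2; S2-p->S2; S2-q->S3; S3-p->S3; S3-q->S0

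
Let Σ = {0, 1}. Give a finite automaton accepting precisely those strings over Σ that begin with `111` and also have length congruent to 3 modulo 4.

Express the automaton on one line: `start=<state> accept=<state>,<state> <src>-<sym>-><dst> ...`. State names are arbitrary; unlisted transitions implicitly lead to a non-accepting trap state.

start=A accept=E A-0->B A-1->C B-0->B B-1->B C-0->B C-1->D D-0->B D-1->E E-0->F E-1->F F-0->G F-1->G G-0->H G-1->H H-0->E H-1->E

Handle the two conditions separately and then intersect. The first has 5 states tracking whether the input so far still matches the prefix `111`; the second has 4 states tracking the input length modulo 4. A product state is a pair (one from each), accepting exactly when both do. Minimizing collapses redundant product states.
       0  1 
>  A   B  C 
   B   B  B 
   C   B  D 
   D   B  E 
 * E   F  F 
   F   G  G 
   G   H  H 
   H   E  E 
(> = start, * = accepting)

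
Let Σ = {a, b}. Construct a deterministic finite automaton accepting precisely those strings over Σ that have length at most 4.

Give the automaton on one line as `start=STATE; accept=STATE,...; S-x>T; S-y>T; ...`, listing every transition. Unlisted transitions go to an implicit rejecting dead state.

Count input length up to 5: every symbol moves from S0 toward S5, which means 'more than 4' and absorbs. Accept from {S0, S1, S2, S3, S4}.
A 6-state machine:
        a   b  
>* S0   S1  S1 
 * S1   S2  S2 
 * S2   S3  S3 
 * S3   S4  S4 
 * S4   S5  S5 
   S5   S5  S5 
(> = start, * = accepting)

start=S0; accept=S0,S1,S2,S3,S4; S0-a>S1; S0-b>S1; S1-a>S2; S1-b>S2; S2-a>S3; S2-b>S3; S3-a>S4; S3-b>S4; S4-a>S5; S4-b>S5; S5-a>S5; S5-b>S5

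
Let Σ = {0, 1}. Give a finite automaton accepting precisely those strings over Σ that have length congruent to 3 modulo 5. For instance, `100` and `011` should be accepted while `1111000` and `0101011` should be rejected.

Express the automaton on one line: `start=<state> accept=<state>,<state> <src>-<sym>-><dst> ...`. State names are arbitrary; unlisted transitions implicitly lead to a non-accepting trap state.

start=S0 accept=S3 S0-0->S1 S0-1->S1 S1-0->S2 S1-1->S2 S2-0->S3 S2-1->S3 S3-0->S4 S3-1->S4 S4-0->S0 S4-1->S0

Count input length modulo 5: every symbol advances one step around the cycle S0 → S1 → S2 → S3 → S4 → S0. Accept at S3.
A 5-state machine:
        0   1  
>  S0   S1  S1 
   S1   S2  S2 
   S2   S3  S3 
 * S3   S4  S4 
   S4   S0  S0 
(> = start, * = accepting)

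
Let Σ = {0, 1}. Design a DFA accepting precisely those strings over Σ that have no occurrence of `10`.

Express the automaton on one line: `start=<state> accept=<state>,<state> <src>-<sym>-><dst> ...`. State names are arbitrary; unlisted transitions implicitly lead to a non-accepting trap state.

Track partial matches of the forbidden pattern `10`. State C is a dead state reached once `10` has occurred; every other state accepts. A means no part of `10` is currently matched.
A 3-state machine:
       0  1 
>* A   A  B 
 * B   C  B 
   C   C  C 
(> = start, * = accepting)

start=A accept=A,B A-0->A A-1->B B-0->C B-1->B C-0->C C-1->C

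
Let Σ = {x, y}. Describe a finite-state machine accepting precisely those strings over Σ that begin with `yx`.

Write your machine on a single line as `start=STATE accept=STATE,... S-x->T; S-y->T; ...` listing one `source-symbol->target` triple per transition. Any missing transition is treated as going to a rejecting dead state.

Check the first 2 symbols one by one: s0 through s1 record how many have matched `yx` so far; any wrong symbol goes to the dead state s3. After all 2 match we enter the accepting sink s2.
A 4-state machine:
        x   y  
>  s0   s3  s1 
   s1   s2  s3 
 * s2   s2  s2 
   s3   s3  s3 
(> = start, * = accepting)

start=s0; accept=s2; s0-x->s3; s0-y->s1; s1-x->s2; s1-y->s3; s2-x->s2; s2-y->s2; s3-x->s3; s3-y->s3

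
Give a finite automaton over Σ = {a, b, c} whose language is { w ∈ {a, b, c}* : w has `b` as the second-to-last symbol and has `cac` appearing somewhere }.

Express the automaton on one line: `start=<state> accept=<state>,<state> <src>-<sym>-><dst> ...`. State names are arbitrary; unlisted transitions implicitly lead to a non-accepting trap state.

start=S0 accept=S5,S6 S0-a->S0 S0-b->S0 S0-c->S1 S1-a->S2 S1-b->S0 S1-c->S1 S2-a->S0 S2-b->S0 S2-c->S3 S3-a->S3 S3-b->S4 S3-c->S3 S4-a->S5 S4-b->S6 S4-c->S5 S5-a->S3 S5-b->S4 S5-c->S3 S6-a->S5 S6-b->S6 S6-c->S5

Run two small machines in parallel and take their product. The first has 13 states tracking the last 2 symbols read; the second has 4 states tracking whether and how much of `cac` has been seen. A product state is a pair (one from each), accepting exactly when both do. After merging equivalent states the machine shrinks.
7 states suffice.
        a   b   c  
>  S0   S0  S0  S1 
   S1   S2  S0  S1 
   S2   S0  S0  S3 
   S3   S3  S4  S3 
   S4   S5  S6  S5 
 * S5   S3  S4  S3 
 * S6   S5  S6  S5 
(> = start, * = accepting)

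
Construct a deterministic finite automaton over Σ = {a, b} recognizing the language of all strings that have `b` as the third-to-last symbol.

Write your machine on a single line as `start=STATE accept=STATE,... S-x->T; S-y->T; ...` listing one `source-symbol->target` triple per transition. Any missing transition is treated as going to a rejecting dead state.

start=q0; accept=q11,q12,q13,q14; q0-a->q1; q0-b->q2; q1-a->q3; q1-b->q4; q2-a->q5; q2-b->q6; q3-a->q7; q3-b->q8; q4-a->q9; q4-b->q10; q5-a->q11; q5-b->q12; q6-a->q13; q6-b->q14; q7-a->q7; q7-b->q8; q8-a->q9; q8-b->q10; q9-a->q11; q9-b->q12; q10-a->q13; q10-b->q14; q11-a->q7; q11-b->q8; q12-a->q9; q12-b->q10; q13-a->q11; q13-b->q12; q14-a->q13; q14-b->q14

Because acceptance depends on a position counted from the end, the machine has to buffer the most recent 3 symbols. Make each state the string of the last up-to-3 symbols read; on input `x` shift the window left and append `x`. Accept when the buffered window has length 3 and begins with `b`.
With 15 states:
          a    b  
>  q0     q1   q2 
   q1     q3   q4 
   q2     q5   q6 
   q3     q7   q8 
   q4     q9  q10 
   q5    q11  q12 
   q6    q13  q14 
   q7     q7   q8 
   q8     q9  q10 
   q9    q11  q12 
   q10   q13  q14 
 * q11    q7   q8 
 * q12    q9  q10 
 * q13   q11  q12 
 * q14   q13  q14 
(> = start, * = accepting)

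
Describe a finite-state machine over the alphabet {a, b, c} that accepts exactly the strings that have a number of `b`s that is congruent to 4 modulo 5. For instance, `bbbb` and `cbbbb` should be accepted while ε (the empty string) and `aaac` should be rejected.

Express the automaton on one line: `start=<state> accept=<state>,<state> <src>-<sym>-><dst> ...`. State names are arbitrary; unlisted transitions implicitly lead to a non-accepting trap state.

Keep the running count of `b`s modulo 5: each `b` advances along the cycle q0 → q1 → q2 → q3 → q4 → q0 while other symbols loop. Accept at q4.
With 5 states:
        a   b   c  
>  q0   q0  q1  q0 
   q1   q1  q2  q1 
   q2   q2  q3  q2 
   q3   q3  q4  q3 
 * q4   q4  q0  q4 
(> = start, * = accepting)

start=q0 accept=q4 q0-a->q0 q0-b->q1 q0-c->q0 q1-a->q1 q1-b->q2 q1-c->q1 q2-a->q2 q2-b->q3 q2-c->q2 q3-a->q3 q3-b->q4 q3-c->q3 q4-a->q4 q4-b->q0 q4-c->q4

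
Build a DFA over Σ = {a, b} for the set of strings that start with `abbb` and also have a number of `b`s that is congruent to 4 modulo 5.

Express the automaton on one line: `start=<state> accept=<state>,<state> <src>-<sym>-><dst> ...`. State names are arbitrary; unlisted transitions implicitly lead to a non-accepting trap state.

start=s0 accept=s6 s0-a->s1 s0-b->s2 s1-a->s2 s1-b->s3 s2-a->s2 s2-b->s2 s3-a->s2 s3-b->s4 s4-a->s2 s4-b->s5 s5-a->s5 s5-b->s6 s6-a->s6 s6-b->s7 s7-a->s7 s7-b->s8 s8-a->s8 s8-b->s9 s9-a->s9 s9-b->s5

Handle the two conditions separately and then intersect. One (6 states) tracks whether the input so far still matches the prefix `abbb`; the other (5 states) tracks the count of `b`s modulo 5. Each combined state is a pair, one component from each; accept when both components accept. Equivalent product states are then merged.
10 states suffice.
        a   b  
>  s0   s1  s2 
   s1   s2  s3 
   s2   s2  s2 
   s3   s2  s4 
   s4   s2  s5 
   s5   s5  s6 
 * s6   s6  s7 
   s7   s7  s8 
   s8   s8  s9 
   s9   s9  s5 
(> = start, * = accepting)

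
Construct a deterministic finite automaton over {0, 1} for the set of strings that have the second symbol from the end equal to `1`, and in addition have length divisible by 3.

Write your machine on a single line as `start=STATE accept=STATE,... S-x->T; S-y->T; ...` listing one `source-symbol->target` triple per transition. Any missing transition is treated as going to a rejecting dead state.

start=S0; accept=S9,S10; S0-0->S1; S0-1->S2; S1-0->S3; S1-1->S4; S2-0->S5; S2-1->S6; S3-0->S7; S3-1->S8; S4-0->S9; S4-1->S10; S5-0->S7; S5-1->S8; S6-0->S9; S6-1->S10; S7-0->S11; S7-1->S12; S8-0->S13; S8-1->S14; S9-0->S11; S9-1->S12; S10-0->S13; S10-1->S14; S11-0->S3; S11-1->S4; S12-0->S5; S12-1->S6; S13-0->S3; S13-1->S4; S14-0->S5; S14-1->S6

Build one automaton per condition and run them in lockstep. The first has 7 states tracking the last 2 symbols read; the second has 3 states tracking the input length modulo 3. A product state is a pair (one from each), accepting exactly when both do.
          0    1  
>  S0     S1   S2 
   S1     S3   S4 
   S2     S5   S6 
   S3     S7   S8 
   S4     S9  S10 
   S5     S7   S8 
   S6     S9  S10 
   S7    S11  S12 
   S8    S13  S14 
 * S9    S11  S12 
 * S10   S13  S14 
   S11    S3   S4 
   S12    S5   S6 
   S13    S3   S4 
   S14    S5   S6 
(> = start, * = accepting)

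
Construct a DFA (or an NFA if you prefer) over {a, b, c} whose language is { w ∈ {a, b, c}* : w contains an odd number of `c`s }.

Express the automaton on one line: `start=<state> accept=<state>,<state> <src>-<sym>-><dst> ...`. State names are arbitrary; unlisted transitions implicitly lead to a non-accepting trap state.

start=q0 accept=q1 q0-a->q0 q0-b->q0 q0-c->q1 q1-a->q1 q1-b->q1 q1-c->q0

The only thing that matters is how many `c`s have appeared, reduced mod 2. Use one state per residue: q0 for 0, …, q1 for 1. Reading `c` moves to the next residue; anything else stays put. q1 is accepting.
With 2 states:
        a   b   c  
>  q0   q0  q0  q1 
 * q1   q1  q1  q0 
(> = start, * = accepting)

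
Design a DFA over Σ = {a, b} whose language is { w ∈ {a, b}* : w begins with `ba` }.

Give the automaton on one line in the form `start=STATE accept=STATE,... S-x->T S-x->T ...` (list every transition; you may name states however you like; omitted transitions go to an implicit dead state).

start=s0 accept=s2 s0-a->s3 s0-b->s1 s1-a->s2 s1-b->s3 s2-a->s2 s2-b->s2 s3-a->s3 s3-b->s3

Check the first 2 symbols one by one: s0 through s1 record how many have matched `ba` so far; any wrong symbol goes to the dead state s3. After all 2 match we enter the accepting sink s2.
4 states suffice.
        a   b  
>  s0   s3  s1 
   s1   s2  s3 
 * s2   s2  s2 
   s3   s3  s3 
(> = start, * = accepting)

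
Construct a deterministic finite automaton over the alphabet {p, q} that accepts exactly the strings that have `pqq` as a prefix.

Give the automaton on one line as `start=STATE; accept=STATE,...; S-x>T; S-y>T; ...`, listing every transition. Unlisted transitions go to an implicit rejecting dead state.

Walk along `pqq` while the input agrees: from A take `p` to B, and so on. Any deviation drops to the rejecting sink E. Once D is reached the prefix is confirmed and every continuation is accepted.
A 5-state machine:
       p  q 
>  A   B  E 
   B   E  C 
   C   E  D 
 * D   D  D 
   E   E  E 
(> = start, * = accepting)

start=A; accept=D; A-p>B; A-q>E; B-p>E; B-q>C; C-p>E; C-q>D; D-p>D; D-q>D; E-p>E; E-q>E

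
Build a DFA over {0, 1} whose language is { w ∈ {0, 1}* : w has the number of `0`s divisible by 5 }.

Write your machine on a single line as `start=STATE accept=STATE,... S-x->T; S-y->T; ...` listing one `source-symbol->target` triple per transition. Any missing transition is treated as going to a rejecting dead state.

Keep the running count of `0`s modulo 5: each `0` advances along the cycle A → B → C → D → E → A while other symbols loop. Accept at A.
A 5-state machine:
       0  1 
>* A   B  A 
   B   C  B 
   C   D  C 
   D   E  D 
   E   A  E 
(> = start, * = accepting)

start=A; accept=A; A-0->B; A-1->A; B-0->C; B-1->B; C-0->D; C-1->C; D-0->E; D-1->D; E-0->A; E-1->E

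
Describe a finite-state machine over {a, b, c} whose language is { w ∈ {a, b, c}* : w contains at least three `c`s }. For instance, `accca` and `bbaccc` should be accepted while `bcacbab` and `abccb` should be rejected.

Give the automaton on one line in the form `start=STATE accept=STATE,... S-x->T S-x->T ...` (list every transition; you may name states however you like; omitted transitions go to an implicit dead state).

start=s0 accept=s3,s4 s0-a->s0 s0-b->s0 s0-c->s1 s1-a->s1 s1-b->s1 s1-c->s2 s2-a->s2 s2-b->s2 s2-c->s3 s3-a->s3 s3-b->s3 s3-c->s4 s4-a->s4 s4-b->s4 s4-c->s4

Count `c`s, saturating at 4: states s0 through s3 mean 0 through 3 `c`s seen; s4 means more than 3. Each `c` increments (capped at s4); other symbols loop. Accept from {s3, s4}.
        a   b   c  
>  s0   s0  s0  s1 
   s1   s1  s1  s2 
   s2   s2  s2  s3 
 * s3   s3  s3  s4 
 * s4   s4  s4  s4 
(> = start, * = accepting)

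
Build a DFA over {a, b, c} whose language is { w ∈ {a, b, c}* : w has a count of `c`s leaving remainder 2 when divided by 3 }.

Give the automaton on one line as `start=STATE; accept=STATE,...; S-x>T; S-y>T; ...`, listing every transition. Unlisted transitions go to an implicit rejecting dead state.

The only thing that matters is how many `c`s have appeared, reduced mod 3. Use one state per residue: S0 for 0, …, S2 for 2. Reading `c` moves to the next residue; anything else stays put. S2 is accepting.
        a   b   c  
>  S0   S0  S0  S1 
   S1   S1  S1  S2 
 * S2   S2  S2  S0 
(> = start, * = accepting)

start=S0; accept=S2; S0-a>S0; S0-b>S0; S0-c>S1; S1-a>S1; S1-b>S1; S1-c>S2; S2-a>S2; S2-b>S2; S2-c>S0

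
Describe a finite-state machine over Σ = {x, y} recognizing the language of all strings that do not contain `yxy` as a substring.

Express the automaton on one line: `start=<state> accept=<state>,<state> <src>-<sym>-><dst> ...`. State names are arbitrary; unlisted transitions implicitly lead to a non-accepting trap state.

start=S0 accept=S0,S1,S2 S0-x->S0 S0-y->S1 S1-x->S2 S1-y->S1 S2-x->S0 S2-y->S3 S3-x->S3 S3-y->S3

Track partial matches of the forbidden pattern `yxy`. State S3 is a dead state reached once `yxy` has occurred; every other state accepts. S0 means no part of `yxy` is currently matched.
With 4 states:
        x   y  
>* S0   S0  S1 
 * S1   S2  S1 
 * S2   S0  S3 
   S3   S3  S3 
(> = start, * = accepting)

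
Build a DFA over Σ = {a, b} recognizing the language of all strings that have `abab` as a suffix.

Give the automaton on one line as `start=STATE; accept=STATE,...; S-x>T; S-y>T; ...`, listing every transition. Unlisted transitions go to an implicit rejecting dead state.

start=s0; accept=s4; s0-a>s1; s0-b>s0; s1-a>s1; s1-b>s2; s2-a>s3; s2-b>s0; s3-a>s1; s3-b>s4; s4-a>s3; s4-b>s0

Let each state record the length of the longest suffix of the input read so far that is also a prefix of `abab`. s1 means the last symbol is `a`; s2 means the last 2 symbols are `ab`; s3 means the last 3 symbols are `aba`; s4 means the last 4 symbols are `abab`. Accept only at s4, where the string currently ends in `abab`.
With 5 states:
        a   b  
>  s0   s1  s0 
   s1   s1  s2 
   s2   s3  s0 
   s3   s1  s4 
 * s4   s3  s0 
(> = start, * = accepting)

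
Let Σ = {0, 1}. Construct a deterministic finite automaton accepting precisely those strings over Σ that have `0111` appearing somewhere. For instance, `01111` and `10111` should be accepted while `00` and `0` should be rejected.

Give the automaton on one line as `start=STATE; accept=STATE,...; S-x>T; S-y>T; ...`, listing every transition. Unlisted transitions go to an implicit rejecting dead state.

States s0..s3 record the length of the longest prefix of `0111` that matches the current input suffix. Reaching s4 means `0111` has been seen, and we stay there forever. Accept from s4.
A 5-state machine:
        0   1  
>  s0   s1  s0 
   s1   s1  s2 
   s2   s1  s3 
   s3   s1  s4 
 * s4   s4  s4 
(> = start, * = accepting)

start=s0; accept=s4; s0-0>s1; s0-1>s0; s1-0>s1; s1-1>s2; s2-0>s1; s2-1>s3; s3-0>s1; s3-1>s4; s4-0>s4; s4-1>s4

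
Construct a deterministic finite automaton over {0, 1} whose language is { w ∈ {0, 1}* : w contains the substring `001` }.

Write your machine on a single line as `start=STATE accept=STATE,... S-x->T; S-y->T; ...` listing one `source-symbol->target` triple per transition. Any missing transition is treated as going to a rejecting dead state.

States q0..q2 record the length of the longest prefix of `001` that matches the current input suffix. Reaching q3 means `001` has been seen, and we stay there forever. Accept from q3.
4 states suffice.
        0   1  
>  q0   q1  q0 
   q1   q2  q0 
   q2   q2  q3 
 * q3   q3  q3 
(> = start, * = accepting)

start=q0; accept=q3; q0-0->q1; q0-1->q0; q1-0->q2; q1-1->q0; q2-0->q2; q2-1->q3; q3-0->q3; q3-1->q3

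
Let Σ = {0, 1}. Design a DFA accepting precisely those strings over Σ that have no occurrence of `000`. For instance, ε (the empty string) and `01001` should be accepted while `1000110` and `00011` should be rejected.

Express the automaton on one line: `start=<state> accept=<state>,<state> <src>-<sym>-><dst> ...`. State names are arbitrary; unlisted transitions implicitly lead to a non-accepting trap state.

This is the complement of 'contains `000`'. Use the same substring-matching states — q0 through q3 holding how much of `000` has just been matched — but flip the accepting set: everything except the trap q3 accepts.
4 states suffice.
        0   1  
>* q0   q1  q0 
 * q1   q2  q0 
 * q2   q3  q0 
   q3   q3  q3 
(> = start, * = accepting)

start=q0 accept=q0,q1,q2 q0-0->q1 q0-1->q0 q1-0->q2 q1-1->q0 q2-0->q3 q2-1->q0 q3-0->q3 q3-1->q3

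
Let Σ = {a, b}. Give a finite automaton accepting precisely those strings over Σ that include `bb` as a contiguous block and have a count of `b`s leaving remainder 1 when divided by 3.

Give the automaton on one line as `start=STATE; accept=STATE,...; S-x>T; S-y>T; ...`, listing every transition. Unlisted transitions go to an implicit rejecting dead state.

start=s0; accept=s7; s0-a>s0; s0-b>s1; s1-a>s2; s1-b>s3; s2-a>s2; s2-b>s4; s3-a>s3; s3-b>s5; s4-a>s6; s4-b>s5; s5-a>s5; s5-b>s7; s6-a>s6; s6-b>s8; s7-a>s7; s7-b>s3; s8-a>s0; s8-b>s7

Run two small machines in parallel and take their product. The first has 3 states tracking whether and how much of `bb` has been seen; the second has 3 states tracking the count of `b`s modulo 3. A product state is a pair (one from each), accepting exactly when both do.
9 states suffice.
        a   b  
>  s0   s0  s1 
   s1   s2  s3 
   s2   s2  s4 
   s3   s3  s5 
   s4   s6  s5 
   s5   s5  s7 
   s6   s6  s8 
 * s7   s7  s3 
   s8   s0  s7 
(> = start, * = accepting)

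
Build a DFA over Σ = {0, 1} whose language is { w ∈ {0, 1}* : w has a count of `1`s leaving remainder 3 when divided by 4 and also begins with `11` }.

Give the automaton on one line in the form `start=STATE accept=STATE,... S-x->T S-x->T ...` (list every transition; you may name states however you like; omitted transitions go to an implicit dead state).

Run two small machines in parallel and take their product. The first has 4 states tracking the count of `1`s modulo 4; the second has 4 states tracking whether the input so far still matches the prefix `11`. A product state is a pair (one from each), accepting exactly when both do. Equivalent product states are then merged.
A 7-state machine:
        0   1  
>  S0   S1  S2 
   S1   S1  S1 
   S2   S1  S3 
   S3   S3  S4 
 * S4   S4  S5 
   S5   S5  S6 
   S6   S6  S3 
(> = start, * = accepting)

start=S0 accept=S4 S0-0->S1 S0-1->S2 S1-0->S1 S1-1->S1 S2-0->S1 S2-1->S3 S3-0->S3 S3-1->S4 S4-0->S4 S4-1->S5 S5-0->S5 S5-1->S6 S6-0->S6 S6-1->S3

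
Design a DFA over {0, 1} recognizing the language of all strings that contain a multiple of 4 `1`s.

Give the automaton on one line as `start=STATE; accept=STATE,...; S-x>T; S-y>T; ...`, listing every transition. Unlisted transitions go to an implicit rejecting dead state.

The only thing that matters is how many `1`s have appeared, reduced mod 4. Use one state per residue: S0 for 0, …, S3 for 3. Reading `1` moves to the next residue; anything else stays put. S0 is accepting.
With 4 states:
        0   1  
>* S0   S0  S1 
   S1   S1  S2 
   S2   S2  S3 
   S3   S3  S0 
(> = start, * = accepting)

start=S0; accept=S0; S0-0>S0; S0-1>S1; S1-0>S1; S1-1>S2; S2-0>S2; S2-1>S3; S3-0>S3; S3-1>S0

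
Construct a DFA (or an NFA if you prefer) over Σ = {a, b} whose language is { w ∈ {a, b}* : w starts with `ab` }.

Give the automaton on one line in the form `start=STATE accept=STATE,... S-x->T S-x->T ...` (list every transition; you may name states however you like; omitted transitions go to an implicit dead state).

start=S0 accept=S2 S0-a->S1 S0-b->S3 S1-a->S3 S1-b->S2 S2-a->S2 S2-b->S2 S3-a->S3 S3-b->S3

Walk along `ab` while the input agrees: from S0 take `a` to S1, and so on. Any deviation drops to the rejecting sink S3. Once S2 is reached the prefix is confirmed and every continuation is accepted.
With 4 states:
        a   b  
>  S0   S1  S3 
   S1   S3  S2 
 * S2   S2  S2 
   S3   S3  S3 
(> = start, * = accepting)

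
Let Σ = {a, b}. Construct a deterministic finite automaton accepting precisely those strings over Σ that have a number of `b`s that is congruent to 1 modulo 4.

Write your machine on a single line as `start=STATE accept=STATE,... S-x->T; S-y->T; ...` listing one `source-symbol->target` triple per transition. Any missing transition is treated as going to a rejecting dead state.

start=q0; accept=q1; q0-a->q0; q0-b->q1; q1-a->q1; q1-b->q2; q2-a->q2; q2-b->q3; q3-a->q3; q3-b->q0

Keep the running count of `b`s modulo 4: each `b` advances along the cycle q0 → q1 → q2 → q3 → q0 while other symbols loop. Accept at q1.
With 4 states:
        a   b  
>  q0   q0  q1 
 * q1   q1  q2 
   q2   q2  q3 
   q3   q3  q0 
(> = start, * = accepting)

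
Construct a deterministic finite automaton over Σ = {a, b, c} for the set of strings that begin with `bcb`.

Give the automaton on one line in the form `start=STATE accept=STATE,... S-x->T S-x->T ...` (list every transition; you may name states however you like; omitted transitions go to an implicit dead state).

start=s0 accept=s3 s0-a->s4 s0-b->s1 s0-c->s4 s1-a->s4 s1-b->s4 s1-c->s2 s2-a->s4 s2-b->s3 s2-c->s4 s3-a->s3 s3-b->s3 s3-c->s3 s4-a->s4 s4-b->s4 s4-c->s4

Check the first 3 symbols one by one: s0 through s2 record how many have matched `bcb` so far; any wrong symbol goes to the dead state s4. After all 3 match we enter the accepting sink s3.
5 states suffice.
        a   b   c  
>  s0   s4  s1  s4 
   s1   s4  s4  s2 
   s2   s4  s3  s4 
 * s3   s3  s3  s3 
   s4   s4  s4  s4 
(> = start, * = accepting)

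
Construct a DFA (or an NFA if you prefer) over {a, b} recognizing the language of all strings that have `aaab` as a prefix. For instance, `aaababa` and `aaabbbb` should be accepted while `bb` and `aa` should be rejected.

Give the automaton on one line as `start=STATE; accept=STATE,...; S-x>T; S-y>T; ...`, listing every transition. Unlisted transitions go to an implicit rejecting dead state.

start=S0; accept=S4; S0-a>S1; S0-b>S5; S1-a>S2; S1-b>S5; S2-a>S3; S2-b>S5; S3-a>S5; S3-b>S4; S4-a>S4; S4-b>S4; S5-a>S5; S5-b>S5

Check the first 4 symbols one by one: S0 through S3 record how many have matched `aaab` so far; any wrong symbol goes to the dead state S5. After all 4 match we enter the accepting sink S4.
A 6-state machine:
        a   b  
>  S0   S1  S5 
   S1   S2  S5 
   S2   S3  S5 
   S3   S5  S4 
 * S4   S4  S4 
   S5   S5  S5 
(> = start, * = accepting)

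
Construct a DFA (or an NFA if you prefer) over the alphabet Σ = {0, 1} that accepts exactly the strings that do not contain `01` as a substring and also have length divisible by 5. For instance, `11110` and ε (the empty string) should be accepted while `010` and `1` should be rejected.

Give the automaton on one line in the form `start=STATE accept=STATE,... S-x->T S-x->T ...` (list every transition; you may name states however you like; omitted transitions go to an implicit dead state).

start=A accept=A,M A-0->B A-1->C B-0->D B-1->E C-0->D C-1->F D-0->G D-1->H E-0->H E-1->H F-0->G F-1->I G-0->J G-1->K H-0->K H-1->K I-0->J I-1->L J-0->M J-1->N K-0->N K-1->N L-0->M L-1->A M-0->B M-1->O N-0->O N-1->O O-0->E O-1->E

Run two small machines in parallel and take their product. The first has 3 states tracking partial matches of the forbidden pattern `01`; the second has 5 states tracking the input length modulo 5. A product state is a pair (one from each), accepting exactly when both do.
With 15 states:
       0  1 
>* A   B  C 
   B   D  E 
   C   D  F 
   D   G  H 
   E   H  H 
   F   G  I 
   G   J  K 
   H   K  K 
   I   J  L 
   J   M  N 
   K   N  N 
   L   M  A 
 * M   B  O 
   N   O  O 
   O   E  E 
(> = start, * = accepting)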